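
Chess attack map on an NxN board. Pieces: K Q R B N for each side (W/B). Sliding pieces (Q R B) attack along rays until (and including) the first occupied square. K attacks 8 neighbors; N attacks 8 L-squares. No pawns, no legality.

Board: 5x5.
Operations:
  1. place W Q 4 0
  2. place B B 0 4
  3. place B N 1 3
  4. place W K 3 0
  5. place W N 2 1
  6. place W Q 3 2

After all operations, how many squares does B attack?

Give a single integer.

Op 1: place WQ@(4,0)
Op 2: place BB@(0,4)
Op 3: place BN@(1,3)
Op 4: place WK@(3,0)
Op 5: place WN@(2,1)
Op 6: place WQ@(3,2)
Per-piece attacks for B:
  BB@(0,4): attacks (1,3) [ray(1,-1) blocked at (1,3)]
  BN@(1,3): attacks (3,4) (2,1) (3,2) (0,1)
Union (5 distinct): (0,1) (1,3) (2,1) (3,2) (3,4)

Answer: 5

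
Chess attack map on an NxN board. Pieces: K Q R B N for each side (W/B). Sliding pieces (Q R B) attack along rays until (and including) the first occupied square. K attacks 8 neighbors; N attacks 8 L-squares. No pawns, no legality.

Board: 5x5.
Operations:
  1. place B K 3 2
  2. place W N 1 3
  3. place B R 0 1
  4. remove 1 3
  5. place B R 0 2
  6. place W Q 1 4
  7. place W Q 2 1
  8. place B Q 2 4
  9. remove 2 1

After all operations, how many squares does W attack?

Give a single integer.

Answer: 9

Derivation:
Op 1: place BK@(3,2)
Op 2: place WN@(1,3)
Op 3: place BR@(0,1)
Op 4: remove (1,3)
Op 5: place BR@(0,2)
Op 6: place WQ@(1,4)
Op 7: place WQ@(2,1)
Op 8: place BQ@(2,4)
Op 9: remove (2,1)
Per-piece attacks for W:
  WQ@(1,4): attacks (1,3) (1,2) (1,1) (1,0) (2,4) (0,4) (2,3) (3,2) (0,3) [ray(1,0) blocked at (2,4); ray(1,-1) blocked at (3,2)]
Union (9 distinct): (0,3) (0,4) (1,0) (1,1) (1,2) (1,3) (2,3) (2,4) (3,2)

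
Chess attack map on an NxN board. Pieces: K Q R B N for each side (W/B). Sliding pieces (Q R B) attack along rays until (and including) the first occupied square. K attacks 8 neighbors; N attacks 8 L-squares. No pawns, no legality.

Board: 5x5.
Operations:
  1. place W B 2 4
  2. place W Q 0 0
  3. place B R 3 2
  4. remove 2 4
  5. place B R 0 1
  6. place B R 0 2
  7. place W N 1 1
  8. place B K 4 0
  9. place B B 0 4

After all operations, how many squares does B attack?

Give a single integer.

Answer: 17

Derivation:
Op 1: place WB@(2,4)
Op 2: place WQ@(0,0)
Op 3: place BR@(3,2)
Op 4: remove (2,4)
Op 5: place BR@(0,1)
Op 6: place BR@(0,2)
Op 7: place WN@(1,1)
Op 8: place BK@(4,0)
Op 9: place BB@(0,4)
Per-piece attacks for B:
  BR@(0,1): attacks (0,2) (0,0) (1,1) [ray(0,1) blocked at (0,2); ray(0,-1) blocked at (0,0); ray(1,0) blocked at (1,1)]
  BR@(0,2): attacks (0,3) (0,4) (0,1) (1,2) (2,2) (3,2) [ray(0,1) blocked at (0,4); ray(0,-1) blocked at (0,1); ray(1,0) blocked at (3,2)]
  BB@(0,4): attacks (1,3) (2,2) (3,1) (4,0) [ray(1,-1) blocked at (4,0)]
  BR@(3,2): attacks (3,3) (3,4) (3,1) (3,0) (4,2) (2,2) (1,2) (0,2) [ray(-1,0) blocked at (0,2)]
  BK@(4,0): attacks (4,1) (3,0) (3,1)
Union (17 distinct): (0,0) (0,1) (0,2) (0,3) (0,4) (1,1) (1,2) (1,3) (2,2) (3,0) (3,1) (3,2) (3,3) (3,4) (4,0) (4,1) (4,2)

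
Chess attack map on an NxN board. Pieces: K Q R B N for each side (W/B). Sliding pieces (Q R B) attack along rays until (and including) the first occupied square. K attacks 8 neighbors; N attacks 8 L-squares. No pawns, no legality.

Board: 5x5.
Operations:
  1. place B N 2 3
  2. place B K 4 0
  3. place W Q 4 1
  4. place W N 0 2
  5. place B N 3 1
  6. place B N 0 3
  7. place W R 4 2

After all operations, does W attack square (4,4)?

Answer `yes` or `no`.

Answer: yes

Derivation:
Op 1: place BN@(2,3)
Op 2: place BK@(4,0)
Op 3: place WQ@(4,1)
Op 4: place WN@(0,2)
Op 5: place BN@(3,1)
Op 6: place BN@(0,3)
Op 7: place WR@(4,2)
Per-piece attacks for W:
  WN@(0,2): attacks (1,4) (2,3) (1,0) (2,1)
  WQ@(4,1): attacks (4,2) (4,0) (3,1) (3,2) (2,3) (3,0) [ray(0,1) blocked at (4,2); ray(0,-1) blocked at (4,0); ray(-1,0) blocked at (3,1); ray(-1,1) blocked at (2,3)]
  WR@(4,2): attacks (4,3) (4,4) (4,1) (3,2) (2,2) (1,2) (0,2) [ray(0,-1) blocked at (4,1); ray(-1,0) blocked at (0,2)]
W attacks (4,4): yes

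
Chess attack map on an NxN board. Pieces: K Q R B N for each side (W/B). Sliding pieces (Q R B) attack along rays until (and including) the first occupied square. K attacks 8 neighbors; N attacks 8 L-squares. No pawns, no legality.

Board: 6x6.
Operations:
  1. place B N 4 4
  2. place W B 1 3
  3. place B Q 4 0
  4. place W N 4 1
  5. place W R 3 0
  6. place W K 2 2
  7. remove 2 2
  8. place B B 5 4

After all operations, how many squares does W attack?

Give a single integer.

Answer: 14

Derivation:
Op 1: place BN@(4,4)
Op 2: place WB@(1,3)
Op 3: place BQ@(4,0)
Op 4: place WN@(4,1)
Op 5: place WR@(3,0)
Op 6: place WK@(2,2)
Op 7: remove (2,2)
Op 8: place BB@(5,4)
Per-piece attacks for W:
  WB@(1,3): attacks (2,4) (3,5) (2,2) (3,1) (4,0) (0,4) (0,2) [ray(1,-1) blocked at (4,0)]
  WR@(3,0): attacks (3,1) (3,2) (3,3) (3,4) (3,5) (4,0) (2,0) (1,0) (0,0) [ray(1,0) blocked at (4,0)]
  WN@(4,1): attacks (5,3) (3,3) (2,2) (2,0)
Union (14 distinct): (0,0) (0,2) (0,4) (1,0) (2,0) (2,2) (2,4) (3,1) (3,2) (3,3) (3,4) (3,5) (4,0) (5,3)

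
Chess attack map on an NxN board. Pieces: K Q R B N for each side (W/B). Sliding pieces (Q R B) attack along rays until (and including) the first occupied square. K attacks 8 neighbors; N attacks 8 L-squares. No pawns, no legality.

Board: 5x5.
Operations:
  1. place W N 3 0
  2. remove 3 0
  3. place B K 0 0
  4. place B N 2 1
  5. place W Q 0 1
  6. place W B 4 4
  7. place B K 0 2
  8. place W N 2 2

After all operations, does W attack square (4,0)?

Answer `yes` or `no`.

Op 1: place WN@(3,0)
Op 2: remove (3,0)
Op 3: place BK@(0,0)
Op 4: place BN@(2,1)
Op 5: place WQ@(0,1)
Op 6: place WB@(4,4)
Op 7: place BK@(0,2)
Op 8: place WN@(2,2)
Per-piece attacks for W:
  WQ@(0,1): attacks (0,2) (0,0) (1,1) (2,1) (1,2) (2,3) (3,4) (1,0) [ray(0,1) blocked at (0,2); ray(0,-1) blocked at (0,0); ray(1,0) blocked at (2,1)]
  WN@(2,2): attacks (3,4) (4,3) (1,4) (0,3) (3,0) (4,1) (1,0) (0,1)
  WB@(4,4): attacks (3,3) (2,2) [ray(-1,-1) blocked at (2,2)]
W attacks (4,0): no

Answer: no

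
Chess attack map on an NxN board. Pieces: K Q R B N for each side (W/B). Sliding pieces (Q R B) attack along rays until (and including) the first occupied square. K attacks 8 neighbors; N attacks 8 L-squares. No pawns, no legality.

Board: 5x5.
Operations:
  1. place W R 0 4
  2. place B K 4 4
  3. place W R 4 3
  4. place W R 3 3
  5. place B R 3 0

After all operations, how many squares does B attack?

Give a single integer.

Op 1: place WR@(0,4)
Op 2: place BK@(4,4)
Op 3: place WR@(4,3)
Op 4: place WR@(3,3)
Op 5: place BR@(3,0)
Per-piece attacks for B:
  BR@(3,0): attacks (3,1) (3,2) (3,3) (4,0) (2,0) (1,0) (0,0) [ray(0,1) blocked at (3,3)]
  BK@(4,4): attacks (4,3) (3,4) (3,3)
Union (9 distinct): (0,0) (1,0) (2,0) (3,1) (3,2) (3,3) (3,4) (4,0) (4,3)

Answer: 9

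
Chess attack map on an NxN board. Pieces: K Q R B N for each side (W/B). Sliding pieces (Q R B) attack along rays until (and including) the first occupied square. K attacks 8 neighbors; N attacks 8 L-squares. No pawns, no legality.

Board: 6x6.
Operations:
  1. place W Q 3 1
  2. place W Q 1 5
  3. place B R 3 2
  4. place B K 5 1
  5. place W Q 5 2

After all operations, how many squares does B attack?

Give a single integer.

Answer: 12

Derivation:
Op 1: place WQ@(3,1)
Op 2: place WQ@(1,5)
Op 3: place BR@(3,2)
Op 4: place BK@(5,1)
Op 5: place WQ@(5,2)
Per-piece attacks for B:
  BR@(3,2): attacks (3,3) (3,4) (3,5) (3,1) (4,2) (5,2) (2,2) (1,2) (0,2) [ray(0,-1) blocked at (3,1); ray(1,0) blocked at (5,2)]
  BK@(5,1): attacks (5,2) (5,0) (4,1) (4,2) (4,0)
Union (12 distinct): (0,2) (1,2) (2,2) (3,1) (3,3) (3,4) (3,5) (4,0) (4,1) (4,2) (5,0) (5,2)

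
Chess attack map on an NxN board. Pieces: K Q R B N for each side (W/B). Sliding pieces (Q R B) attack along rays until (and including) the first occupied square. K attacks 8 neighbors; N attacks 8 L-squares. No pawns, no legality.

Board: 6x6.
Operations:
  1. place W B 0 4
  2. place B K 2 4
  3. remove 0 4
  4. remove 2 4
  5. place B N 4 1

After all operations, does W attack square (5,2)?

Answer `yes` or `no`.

Answer: no

Derivation:
Op 1: place WB@(0,4)
Op 2: place BK@(2,4)
Op 3: remove (0,4)
Op 4: remove (2,4)
Op 5: place BN@(4,1)
Per-piece attacks for W:
W attacks (5,2): no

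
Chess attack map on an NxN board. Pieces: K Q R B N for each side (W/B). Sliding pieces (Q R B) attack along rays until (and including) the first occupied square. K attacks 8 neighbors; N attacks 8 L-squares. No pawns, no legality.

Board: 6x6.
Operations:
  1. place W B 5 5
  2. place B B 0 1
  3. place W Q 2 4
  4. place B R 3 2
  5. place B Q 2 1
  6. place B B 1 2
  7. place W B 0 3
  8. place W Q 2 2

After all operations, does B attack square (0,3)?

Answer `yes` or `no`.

Op 1: place WB@(5,5)
Op 2: place BB@(0,1)
Op 3: place WQ@(2,4)
Op 4: place BR@(3,2)
Op 5: place BQ@(2,1)
Op 6: place BB@(1,2)
Op 7: place WB@(0,3)
Op 8: place WQ@(2,2)
Per-piece attacks for B:
  BB@(0,1): attacks (1,2) (1,0) [ray(1,1) blocked at (1,2)]
  BB@(1,2): attacks (2,3) (3,4) (4,5) (2,1) (0,3) (0,1) [ray(1,-1) blocked at (2,1); ray(-1,1) blocked at (0,3); ray(-1,-1) blocked at (0,1)]
  BQ@(2,1): attacks (2,2) (2,0) (3,1) (4,1) (5,1) (1,1) (0,1) (3,2) (3,0) (1,2) (1,0) [ray(0,1) blocked at (2,2); ray(-1,0) blocked at (0,1); ray(1,1) blocked at (3,2); ray(-1,1) blocked at (1,2)]
  BR@(3,2): attacks (3,3) (3,4) (3,5) (3,1) (3,0) (4,2) (5,2) (2,2) [ray(-1,0) blocked at (2,2)]
B attacks (0,3): yes

Answer: yes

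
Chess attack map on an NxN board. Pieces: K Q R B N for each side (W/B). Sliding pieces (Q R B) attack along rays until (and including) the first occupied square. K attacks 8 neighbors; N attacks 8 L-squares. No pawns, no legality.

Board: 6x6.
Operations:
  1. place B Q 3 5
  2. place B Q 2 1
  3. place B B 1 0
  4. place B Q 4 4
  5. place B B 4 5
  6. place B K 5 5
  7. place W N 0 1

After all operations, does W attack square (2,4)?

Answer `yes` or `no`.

Answer: no

Derivation:
Op 1: place BQ@(3,5)
Op 2: place BQ@(2,1)
Op 3: place BB@(1,0)
Op 4: place BQ@(4,4)
Op 5: place BB@(4,5)
Op 6: place BK@(5,5)
Op 7: place WN@(0,1)
Per-piece attacks for W:
  WN@(0,1): attacks (1,3) (2,2) (2,0)
W attacks (2,4): no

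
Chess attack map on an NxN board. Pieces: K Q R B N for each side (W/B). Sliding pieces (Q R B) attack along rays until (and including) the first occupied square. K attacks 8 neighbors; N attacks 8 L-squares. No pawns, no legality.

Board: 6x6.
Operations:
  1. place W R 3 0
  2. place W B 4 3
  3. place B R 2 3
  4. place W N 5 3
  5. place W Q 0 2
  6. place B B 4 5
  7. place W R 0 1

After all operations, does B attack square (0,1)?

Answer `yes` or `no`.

Op 1: place WR@(3,0)
Op 2: place WB@(4,3)
Op 3: place BR@(2,3)
Op 4: place WN@(5,3)
Op 5: place WQ@(0,2)
Op 6: place BB@(4,5)
Op 7: place WR@(0,1)
Per-piece attacks for B:
  BR@(2,3): attacks (2,4) (2,5) (2,2) (2,1) (2,0) (3,3) (4,3) (1,3) (0,3) [ray(1,0) blocked at (4,3)]
  BB@(4,5): attacks (5,4) (3,4) (2,3) [ray(-1,-1) blocked at (2,3)]
B attacks (0,1): no

Answer: no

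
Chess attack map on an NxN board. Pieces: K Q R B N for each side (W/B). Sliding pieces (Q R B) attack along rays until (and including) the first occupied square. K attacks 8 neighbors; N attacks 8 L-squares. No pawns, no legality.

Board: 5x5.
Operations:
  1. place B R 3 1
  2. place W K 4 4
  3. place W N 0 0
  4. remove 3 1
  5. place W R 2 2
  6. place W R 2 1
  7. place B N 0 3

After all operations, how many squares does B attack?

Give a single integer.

Op 1: place BR@(3,1)
Op 2: place WK@(4,4)
Op 3: place WN@(0,0)
Op 4: remove (3,1)
Op 5: place WR@(2,2)
Op 6: place WR@(2,1)
Op 7: place BN@(0,3)
Per-piece attacks for B:
  BN@(0,3): attacks (2,4) (1,1) (2,2)
Union (3 distinct): (1,1) (2,2) (2,4)

Answer: 3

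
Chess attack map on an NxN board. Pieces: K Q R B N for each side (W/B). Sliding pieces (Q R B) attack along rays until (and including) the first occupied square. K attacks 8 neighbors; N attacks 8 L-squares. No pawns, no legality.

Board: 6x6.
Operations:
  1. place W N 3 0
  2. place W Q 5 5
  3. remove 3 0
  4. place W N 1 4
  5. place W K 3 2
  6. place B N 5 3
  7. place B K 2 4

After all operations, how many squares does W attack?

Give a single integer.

Op 1: place WN@(3,0)
Op 2: place WQ@(5,5)
Op 3: remove (3,0)
Op 4: place WN@(1,4)
Op 5: place WK@(3,2)
Op 6: place BN@(5,3)
Op 7: place BK@(2,4)
Per-piece attacks for W:
  WN@(1,4): attacks (3,5) (2,2) (3,3) (0,2)
  WK@(3,2): attacks (3,3) (3,1) (4,2) (2,2) (4,3) (4,1) (2,3) (2,1)
  WQ@(5,5): attacks (5,4) (5,3) (4,5) (3,5) (2,5) (1,5) (0,5) (4,4) (3,3) (2,2) (1,1) (0,0) [ray(0,-1) blocked at (5,3)]
Union (19 distinct): (0,0) (0,2) (0,5) (1,1) (1,5) (2,1) (2,2) (2,3) (2,5) (3,1) (3,3) (3,5) (4,1) (4,2) (4,3) (4,4) (4,5) (5,3) (5,4)

Answer: 19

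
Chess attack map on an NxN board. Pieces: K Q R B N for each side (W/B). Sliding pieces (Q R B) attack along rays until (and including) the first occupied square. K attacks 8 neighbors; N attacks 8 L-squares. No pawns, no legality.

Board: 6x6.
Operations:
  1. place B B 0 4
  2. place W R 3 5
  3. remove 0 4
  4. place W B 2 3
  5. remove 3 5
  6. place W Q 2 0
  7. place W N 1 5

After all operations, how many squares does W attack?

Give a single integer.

Answer: 22

Derivation:
Op 1: place BB@(0,4)
Op 2: place WR@(3,5)
Op 3: remove (0,4)
Op 4: place WB@(2,3)
Op 5: remove (3,5)
Op 6: place WQ@(2,0)
Op 7: place WN@(1,5)
Per-piece attacks for W:
  WN@(1,5): attacks (2,3) (3,4) (0,3)
  WQ@(2,0): attacks (2,1) (2,2) (2,3) (3,0) (4,0) (5,0) (1,0) (0,0) (3,1) (4,2) (5,3) (1,1) (0,2) [ray(0,1) blocked at (2,3)]
  WB@(2,3): attacks (3,4) (4,5) (3,2) (4,1) (5,0) (1,4) (0,5) (1,2) (0,1)
Union (22 distinct): (0,0) (0,1) (0,2) (0,3) (0,5) (1,0) (1,1) (1,2) (1,4) (2,1) (2,2) (2,3) (3,0) (3,1) (3,2) (3,4) (4,0) (4,1) (4,2) (4,5) (5,0) (5,3)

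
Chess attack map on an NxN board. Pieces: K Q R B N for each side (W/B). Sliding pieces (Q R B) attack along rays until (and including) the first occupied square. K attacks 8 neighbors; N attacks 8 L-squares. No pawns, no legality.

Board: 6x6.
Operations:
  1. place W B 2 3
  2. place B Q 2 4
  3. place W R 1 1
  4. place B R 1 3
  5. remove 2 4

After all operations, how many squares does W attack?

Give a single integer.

Op 1: place WB@(2,3)
Op 2: place BQ@(2,4)
Op 3: place WR@(1,1)
Op 4: place BR@(1,3)
Op 5: remove (2,4)
Per-piece attacks for W:
  WR@(1,1): attacks (1,2) (1,3) (1,0) (2,1) (3,1) (4,1) (5,1) (0,1) [ray(0,1) blocked at (1,3)]
  WB@(2,3): attacks (3,4) (4,5) (3,2) (4,1) (5,0) (1,4) (0,5) (1,2) (0,1)
Union (14 distinct): (0,1) (0,5) (1,0) (1,2) (1,3) (1,4) (2,1) (3,1) (3,2) (3,4) (4,1) (4,5) (5,0) (5,1)

Answer: 14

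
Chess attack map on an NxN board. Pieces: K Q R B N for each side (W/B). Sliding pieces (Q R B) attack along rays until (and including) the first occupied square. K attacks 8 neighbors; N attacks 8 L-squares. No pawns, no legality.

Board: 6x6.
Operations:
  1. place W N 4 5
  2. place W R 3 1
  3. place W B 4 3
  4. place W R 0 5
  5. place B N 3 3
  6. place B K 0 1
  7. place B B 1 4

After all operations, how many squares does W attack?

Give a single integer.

Answer: 21

Derivation:
Op 1: place WN@(4,5)
Op 2: place WR@(3,1)
Op 3: place WB@(4,3)
Op 4: place WR@(0,5)
Op 5: place BN@(3,3)
Op 6: place BK@(0,1)
Op 7: place BB@(1,4)
Per-piece attacks for W:
  WR@(0,5): attacks (0,4) (0,3) (0,2) (0,1) (1,5) (2,5) (3,5) (4,5) [ray(0,-1) blocked at (0,1); ray(1,0) blocked at (4,5)]
  WR@(3,1): attacks (3,2) (3,3) (3,0) (4,1) (5,1) (2,1) (1,1) (0,1) [ray(0,1) blocked at (3,3); ray(-1,0) blocked at (0,1)]
  WB@(4,3): attacks (5,4) (5,2) (3,4) (2,5) (3,2) (2,1) (1,0)
  WN@(4,5): attacks (5,3) (3,3) (2,4)
Union (21 distinct): (0,1) (0,2) (0,3) (0,4) (1,0) (1,1) (1,5) (2,1) (2,4) (2,5) (3,0) (3,2) (3,3) (3,4) (3,5) (4,1) (4,5) (5,1) (5,2) (5,3) (5,4)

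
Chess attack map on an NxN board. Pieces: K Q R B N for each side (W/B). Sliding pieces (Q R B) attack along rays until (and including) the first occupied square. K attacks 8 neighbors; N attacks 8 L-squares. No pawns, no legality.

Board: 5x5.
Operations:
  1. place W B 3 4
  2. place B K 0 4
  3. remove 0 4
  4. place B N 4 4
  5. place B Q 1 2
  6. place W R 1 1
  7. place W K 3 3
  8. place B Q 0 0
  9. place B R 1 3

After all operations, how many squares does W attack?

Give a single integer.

Op 1: place WB@(3,4)
Op 2: place BK@(0,4)
Op 3: remove (0,4)
Op 4: place BN@(4,4)
Op 5: place BQ@(1,2)
Op 6: place WR@(1,1)
Op 7: place WK@(3,3)
Op 8: place BQ@(0,0)
Op 9: place BR@(1,3)
Per-piece attacks for W:
  WR@(1,1): attacks (1,2) (1,0) (2,1) (3,1) (4,1) (0,1) [ray(0,1) blocked at (1,2)]
  WK@(3,3): attacks (3,4) (3,2) (4,3) (2,3) (4,4) (4,2) (2,4) (2,2)
  WB@(3,4): attacks (4,3) (2,3) (1,2) [ray(-1,-1) blocked at (1,2)]
Union (14 distinct): (0,1) (1,0) (1,2) (2,1) (2,2) (2,3) (2,4) (3,1) (3,2) (3,4) (4,1) (4,2) (4,3) (4,4)

Answer: 14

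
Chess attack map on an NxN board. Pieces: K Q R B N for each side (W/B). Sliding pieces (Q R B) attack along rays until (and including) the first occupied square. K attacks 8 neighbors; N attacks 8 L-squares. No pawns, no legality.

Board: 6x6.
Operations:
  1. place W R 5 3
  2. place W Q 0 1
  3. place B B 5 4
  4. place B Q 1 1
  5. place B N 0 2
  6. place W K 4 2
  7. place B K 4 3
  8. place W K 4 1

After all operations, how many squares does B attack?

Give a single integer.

Answer: 25

Derivation:
Op 1: place WR@(5,3)
Op 2: place WQ@(0,1)
Op 3: place BB@(5,4)
Op 4: place BQ@(1,1)
Op 5: place BN@(0,2)
Op 6: place WK@(4,2)
Op 7: place BK@(4,3)
Op 8: place WK@(4,1)
Per-piece attacks for B:
  BN@(0,2): attacks (1,4) (2,3) (1,0) (2,1)
  BQ@(1,1): attacks (1,2) (1,3) (1,4) (1,5) (1,0) (2,1) (3,1) (4,1) (0,1) (2,2) (3,3) (4,4) (5,5) (2,0) (0,2) (0,0) [ray(1,0) blocked at (4,1); ray(-1,0) blocked at (0,1); ray(-1,1) blocked at (0,2)]
  BK@(4,3): attacks (4,4) (4,2) (5,3) (3,3) (5,4) (5,2) (3,4) (3,2)
  BB@(5,4): attacks (4,5) (4,3) [ray(-1,-1) blocked at (4,3)]
Union (25 distinct): (0,0) (0,1) (0,2) (1,0) (1,2) (1,3) (1,4) (1,5) (2,0) (2,1) (2,2) (2,3) (3,1) (3,2) (3,3) (3,4) (4,1) (4,2) (4,3) (4,4) (4,5) (5,2) (5,3) (5,4) (5,5)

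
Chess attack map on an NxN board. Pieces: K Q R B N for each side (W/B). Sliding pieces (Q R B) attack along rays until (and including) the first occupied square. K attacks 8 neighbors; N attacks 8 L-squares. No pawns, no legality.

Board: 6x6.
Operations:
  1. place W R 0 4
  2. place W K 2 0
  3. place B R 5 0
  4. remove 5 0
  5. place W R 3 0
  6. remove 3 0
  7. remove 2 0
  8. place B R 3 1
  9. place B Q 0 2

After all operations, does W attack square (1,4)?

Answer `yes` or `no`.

Op 1: place WR@(0,4)
Op 2: place WK@(2,0)
Op 3: place BR@(5,0)
Op 4: remove (5,0)
Op 5: place WR@(3,0)
Op 6: remove (3,0)
Op 7: remove (2,0)
Op 8: place BR@(3,1)
Op 9: place BQ@(0,2)
Per-piece attacks for W:
  WR@(0,4): attacks (0,5) (0,3) (0,2) (1,4) (2,4) (3,4) (4,4) (5,4) [ray(0,-1) blocked at (0,2)]
W attacks (1,4): yes

Answer: yes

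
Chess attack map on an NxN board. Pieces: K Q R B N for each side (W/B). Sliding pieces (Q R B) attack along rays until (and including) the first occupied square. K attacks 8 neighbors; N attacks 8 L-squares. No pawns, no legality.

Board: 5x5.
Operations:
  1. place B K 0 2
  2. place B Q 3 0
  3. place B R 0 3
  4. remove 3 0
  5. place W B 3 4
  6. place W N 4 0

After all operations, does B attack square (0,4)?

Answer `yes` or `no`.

Op 1: place BK@(0,2)
Op 2: place BQ@(3,0)
Op 3: place BR@(0,3)
Op 4: remove (3,0)
Op 5: place WB@(3,4)
Op 6: place WN@(4,0)
Per-piece attacks for B:
  BK@(0,2): attacks (0,3) (0,1) (1,2) (1,3) (1,1)
  BR@(0,3): attacks (0,4) (0,2) (1,3) (2,3) (3,3) (4,3) [ray(0,-1) blocked at (0,2)]
B attacks (0,4): yes

Answer: yes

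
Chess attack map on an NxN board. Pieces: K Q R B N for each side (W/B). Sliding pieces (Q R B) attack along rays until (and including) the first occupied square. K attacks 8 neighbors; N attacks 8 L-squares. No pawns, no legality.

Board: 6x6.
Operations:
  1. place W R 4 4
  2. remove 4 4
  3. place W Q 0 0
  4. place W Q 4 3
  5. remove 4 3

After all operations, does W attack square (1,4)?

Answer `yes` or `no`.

Op 1: place WR@(4,4)
Op 2: remove (4,4)
Op 3: place WQ@(0,0)
Op 4: place WQ@(4,3)
Op 5: remove (4,3)
Per-piece attacks for W:
  WQ@(0,0): attacks (0,1) (0,2) (0,3) (0,4) (0,5) (1,0) (2,0) (3,0) (4,0) (5,0) (1,1) (2,2) (3,3) (4,4) (5,5)
W attacks (1,4): no

Answer: no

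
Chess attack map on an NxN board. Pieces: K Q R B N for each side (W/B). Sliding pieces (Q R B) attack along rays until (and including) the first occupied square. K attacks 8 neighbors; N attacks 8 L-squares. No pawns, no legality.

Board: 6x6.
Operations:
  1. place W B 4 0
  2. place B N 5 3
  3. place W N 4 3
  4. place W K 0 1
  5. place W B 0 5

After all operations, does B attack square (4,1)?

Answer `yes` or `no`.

Answer: yes

Derivation:
Op 1: place WB@(4,0)
Op 2: place BN@(5,3)
Op 3: place WN@(4,3)
Op 4: place WK@(0,1)
Op 5: place WB@(0,5)
Per-piece attacks for B:
  BN@(5,3): attacks (4,5) (3,4) (4,1) (3,2)
B attacks (4,1): yes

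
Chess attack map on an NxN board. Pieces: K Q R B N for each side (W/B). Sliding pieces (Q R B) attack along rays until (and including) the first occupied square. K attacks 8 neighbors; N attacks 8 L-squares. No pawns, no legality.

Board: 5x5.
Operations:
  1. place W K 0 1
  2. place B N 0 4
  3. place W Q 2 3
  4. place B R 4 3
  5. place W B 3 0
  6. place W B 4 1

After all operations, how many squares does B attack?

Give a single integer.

Answer: 6

Derivation:
Op 1: place WK@(0,1)
Op 2: place BN@(0,4)
Op 3: place WQ@(2,3)
Op 4: place BR@(4,3)
Op 5: place WB@(3,0)
Op 6: place WB@(4,1)
Per-piece attacks for B:
  BN@(0,4): attacks (1,2) (2,3)
  BR@(4,3): attacks (4,4) (4,2) (4,1) (3,3) (2,3) [ray(0,-1) blocked at (4,1); ray(-1,0) blocked at (2,3)]
Union (6 distinct): (1,2) (2,3) (3,3) (4,1) (4,2) (4,4)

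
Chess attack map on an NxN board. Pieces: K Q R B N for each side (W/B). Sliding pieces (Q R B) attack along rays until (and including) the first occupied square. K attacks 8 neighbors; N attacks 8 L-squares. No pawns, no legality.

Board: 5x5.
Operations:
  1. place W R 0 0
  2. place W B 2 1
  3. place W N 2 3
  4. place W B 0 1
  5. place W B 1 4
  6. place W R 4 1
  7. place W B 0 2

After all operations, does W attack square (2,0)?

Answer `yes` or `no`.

Op 1: place WR@(0,0)
Op 2: place WB@(2,1)
Op 3: place WN@(2,3)
Op 4: place WB@(0,1)
Op 5: place WB@(1,4)
Op 6: place WR@(4,1)
Op 7: place WB@(0,2)
Per-piece attacks for W:
  WR@(0,0): attacks (0,1) (1,0) (2,0) (3,0) (4,0) [ray(0,1) blocked at (0,1)]
  WB@(0,1): attacks (1,2) (2,3) (1,0) [ray(1,1) blocked at (2,3)]
  WB@(0,2): attacks (1,3) (2,4) (1,1) (2,0)
  WB@(1,4): attacks (2,3) (0,3) [ray(1,-1) blocked at (2,3)]
  WB@(2,1): attacks (3,2) (4,3) (3,0) (1,2) (0,3) (1,0)
  WN@(2,3): attacks (4,4) (0,4) (3,1) (4,2) (1,1) (0,2)
  WR@(4,1): attacks (4,2) (4,3) (4,4) (4,0) (3,1) (2,1) [ray(-1,0) blocked at (2,1)]
W attacks (2,0): yes

Answer: yes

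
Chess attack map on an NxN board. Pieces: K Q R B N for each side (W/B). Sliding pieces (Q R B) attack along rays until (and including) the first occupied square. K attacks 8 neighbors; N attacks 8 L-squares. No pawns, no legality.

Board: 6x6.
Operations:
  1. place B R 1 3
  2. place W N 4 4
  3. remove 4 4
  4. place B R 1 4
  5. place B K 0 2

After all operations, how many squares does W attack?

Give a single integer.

Op 1: place BR@(1,3)
Op 2: place WN@(4,4)
Op 3: remove (4,4)
Op 4: place BR@(1,4)
Op 5: place BK@(0,2)
Per-piece attacks for W:
Union (0 distinct): (none)

Answer: 0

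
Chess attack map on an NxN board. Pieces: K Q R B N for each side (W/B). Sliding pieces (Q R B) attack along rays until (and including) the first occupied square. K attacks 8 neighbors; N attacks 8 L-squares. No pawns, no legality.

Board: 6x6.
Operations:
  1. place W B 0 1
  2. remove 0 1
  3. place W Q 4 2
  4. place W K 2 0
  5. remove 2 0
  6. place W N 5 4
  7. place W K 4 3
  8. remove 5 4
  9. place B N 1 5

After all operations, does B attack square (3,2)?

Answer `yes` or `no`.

Op 1: place WB@(0,1)
Op 2: remove (0,1)
Op 3: place WQ@(4,2)
Op 4: place WK@(2,0)
Op 5: remove (2,0)
Op 6: place WN@(5,4)
Op 7: place WK@(4,3)
Op 8: remove (5,4)
Op 9: place BN@(1,5)
Per-piece attacks for B:
  BN@(1,5): attacks (2,3) (3,4) (0,3)
B attacks (3,2): no

Answer: no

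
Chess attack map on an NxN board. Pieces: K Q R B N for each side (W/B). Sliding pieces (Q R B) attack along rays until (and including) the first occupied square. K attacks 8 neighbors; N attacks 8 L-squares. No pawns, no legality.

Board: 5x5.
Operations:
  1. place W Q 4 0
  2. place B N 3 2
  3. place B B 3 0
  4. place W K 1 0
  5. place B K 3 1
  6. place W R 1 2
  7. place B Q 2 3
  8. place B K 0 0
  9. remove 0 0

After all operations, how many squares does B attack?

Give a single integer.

Answer: 18

Derivation:
Op 1: place WQ@(4,0)
Op 2: place BN@(3,2)
Op 3: place BB@(3,0)
Op 4: place WK@(1,0)
Op 5: place BK@(3,1)
Op 6: place WR@(1,2)
Op 7: place BQ@(2,3)
Op 8: place BK@(0,0)
Op 9: remove (0,0)
Per-piece attacks for B:
  BQ@(2,3): attacks (2,4) (2,2) (2,1) (2,0) (3,3) (4,3) (1,3) (0,3) (3,4) (3,2) (1,4) (1,2) [ray(1,-1) blocked at (3,2); ray(-1,-1) blocked at (1,2)]
  BB@(3,0): attacks (4,1) (2,1) (1,2) [ray(-1,1) blocked at (1,2)]
  BK@(3,1): attacks (3,2) (3,0) (4,1) (2,1) (4,2) (4,0) (2,2) (2,0)
  BN@(3,2): attacks (4,4) (2,4) (1,3) (4,0) (2,0) (1,1)
Union (18 distinct): (0,3) (1,1) (1,2) (1,3) (1,4) (2,0) (2,1) (2,2) (2,4) (3,0) (3,2) (3,3) (3,4) (4,0) (4,1) (4,2) (4,3) (4,4)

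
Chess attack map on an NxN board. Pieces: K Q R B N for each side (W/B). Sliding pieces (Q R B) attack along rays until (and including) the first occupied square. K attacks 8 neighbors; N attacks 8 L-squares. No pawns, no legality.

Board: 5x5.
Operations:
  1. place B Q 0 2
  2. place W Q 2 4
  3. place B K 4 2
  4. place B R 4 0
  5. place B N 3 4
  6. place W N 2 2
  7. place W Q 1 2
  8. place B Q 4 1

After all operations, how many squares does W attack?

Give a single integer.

Answer: 17

Derivation:
Op 1: place BQ@(0,2)
Op 2: place WQ@(2,4)
Op 3: place BK@(4,2)
Op 4: place BR@(4,0)
Op 5: place BN@(3,4)
Op 6: place WN@(2,2)
Op 7: place WQ@(1,2)
Op 8: place BQ@(4,1)
Per-piece attacks for W:
  WQ@(1,2): attacks (1,3) (1,4) (1,1) (1,0) (2,2) (0,2) (2,3) (3,4) (2,1) (3,0) (0,3) (0,1) [ray(1,0) blocked at (2,2); ray(-1,0) blocked at (0,2); ray(1,1) blocked at (3,4)]
  WN@(2,2): attacks (3,4) (4,3) (1,4) (0,3) (3,0) (4,1) (1,0) (0,1)
  WQ@(2,4): attacks (2,3) (2,2) (3,4) (1,4) (0,4) (3,3) (4,2) (1,3) (0,2) [ray(0,-1) blocked at (2,2); ray(1,0) blocked at (3,4); ray(1,-1) blocked at (4,2); ray(-1,-1) blocked at (0,2)]
Union (17 distinct): (0,1) (0,2) (0,3) (0,4) (1,0) (1,1) (1,3) (1,4) (2,1) (2,2) (2,3) (3,0) (3,3) (3,4) (4,1) (4,2) (4,3)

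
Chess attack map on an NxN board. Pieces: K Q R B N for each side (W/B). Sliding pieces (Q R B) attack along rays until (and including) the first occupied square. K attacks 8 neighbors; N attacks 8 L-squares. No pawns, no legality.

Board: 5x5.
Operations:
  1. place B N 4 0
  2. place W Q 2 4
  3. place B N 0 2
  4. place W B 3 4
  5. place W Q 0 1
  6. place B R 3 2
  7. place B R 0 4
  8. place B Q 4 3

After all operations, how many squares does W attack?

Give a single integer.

Op 1: place BN@(4,0)
Op 2: place WQ@(2,4)
Op 3: place BN@(0,2)
Op 4: place WB@(3,4)
Op 5: place WQ@(0,1)
Op 6: place BR@(3,2)
Op 7: place BR@(0,4)
Op 8: place BQ@(4,3)
Per-piece attacks for W:
  WQ@(0,1): attacks (0,2) (0,0) (1,1) (2,1) (3,1) (4,1) (1,2) (2,3) (3,4) (1,0) [ray(0,1) blocked at (0,2); ray(1,1) blocked at (3,4)]
  WQ@(2,4): attacks (2,3) (2,2) (2,1) (2,0) (3,4) (1,4) (0,4) (3,3) (4,2) (1,3) (0,2) [ray(1,0) blocked at (3,4); ray(-1,0) blocked at (0,4); ray(-1,-1) blocked at (0,2)]
  WB@(3,4): attacks (4,3) (2,3) (1,2) (0,1) [ray(1,-1) blocked at (4,3); ray(-1,-1) blocked at (0,1)]
Union (19 distinct): (0,0) (0,1) (0,2) (0,4) (1,0) (1,1) (1,2) (1,3) (1,4) (2,0) (2,1) (2,2) (2,3) (3,1) (3,3) (3,4) (4,1) (4,2) (4,3)

Answer: 19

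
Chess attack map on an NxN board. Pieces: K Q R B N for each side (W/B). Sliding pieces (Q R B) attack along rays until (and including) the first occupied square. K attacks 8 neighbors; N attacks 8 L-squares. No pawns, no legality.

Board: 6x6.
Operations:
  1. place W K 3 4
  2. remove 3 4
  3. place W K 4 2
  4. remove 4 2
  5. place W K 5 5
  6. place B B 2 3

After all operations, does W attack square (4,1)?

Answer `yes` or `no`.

Op 1: place WK@(3,4)
Op 2: remove (3,4)
Op 3: place WK@(4,2)
Op 4: remove (4,2)
Op 5: place WK@(5,5)
Op 6: place BB@(2,3)
Per-piece attacks for W:
  WK@(5,5): attacks (5,4) (4,5) (4,4)
W attacks (4,1): no

Answer: no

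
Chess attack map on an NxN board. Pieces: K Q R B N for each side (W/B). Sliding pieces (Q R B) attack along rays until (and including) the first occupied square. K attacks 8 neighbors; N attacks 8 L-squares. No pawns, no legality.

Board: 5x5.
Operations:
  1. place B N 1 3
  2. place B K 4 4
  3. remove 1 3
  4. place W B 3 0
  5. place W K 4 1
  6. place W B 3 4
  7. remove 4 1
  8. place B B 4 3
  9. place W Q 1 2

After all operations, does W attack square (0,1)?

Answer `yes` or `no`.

Answer: yes

Derivation:
Op 1: place BN@(1,3)
Op 2: place BK@(4,4)
Op 3: remove (1,3)
Op 4: place WB@(3,0)
Op 5: place WK@(4,1)
Op 6: place WB@(3,4)
Op 7: remove (4,1)
Op 8: place BB@(4,3)
Op 9: place WQ@(1,2)
Per-piece attacks for W:
  WQ@(1,2): attacks (1,3) (1,4) (1,1) (1,0) (2,2) (3,2) (4,2) (0,2) (2,3) (3,4) (2,1) (3,0) (0,3) (0,1) [ray(1,1) blocked at (3,4); ray(1,-1) blocked at (3,0)]
  WB@(3,0): attacks (4,1) (2,1) (1,2) [ray(-1,1) blocked at (1,2)]
  WB@(3,4): attacks (4,3) (2,3) (1,2) [ray(1,-1) blocked at (4,3); ray(-1,-1) blocked at (1,2)]
W attacks (0,1): yes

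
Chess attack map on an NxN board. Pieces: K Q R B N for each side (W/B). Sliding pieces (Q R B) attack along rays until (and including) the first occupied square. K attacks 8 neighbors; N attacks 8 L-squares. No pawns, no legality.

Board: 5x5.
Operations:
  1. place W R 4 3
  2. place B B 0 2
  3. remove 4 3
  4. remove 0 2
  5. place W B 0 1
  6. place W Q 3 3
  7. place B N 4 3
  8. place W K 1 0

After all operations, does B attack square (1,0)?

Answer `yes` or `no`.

Answer: no

Derivation:
Op 1: place WR@(4,3)
Op 2: place BB@(0,2)
Op 3: remove (4,3)
Op 4: remove (0,2)
Op 5: place WB@(0,1)
Op 6: place WQ@(3,3)
Op 7: place BN@(4,3)
Op 8: place WK@(1,0)
Per-piece attacks for B:
  BN@(4,3): attacks (2,4) (3,1) (2,2)
B attacks (1,0): no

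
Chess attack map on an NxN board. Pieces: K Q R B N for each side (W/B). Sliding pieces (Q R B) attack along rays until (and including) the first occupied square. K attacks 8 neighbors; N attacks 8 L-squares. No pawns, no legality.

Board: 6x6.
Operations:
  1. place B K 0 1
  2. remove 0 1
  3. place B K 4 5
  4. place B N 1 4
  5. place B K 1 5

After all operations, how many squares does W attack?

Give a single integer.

Answer: 0

Derivation:
Op 1: place BK@(0,1)
Op 2: remove (0,1)
Op 3: place BK@(4,5)
Op 4: place BN@(1,4)
Op 5: place BK@(1,5)
Per-piece attacks for W:
Union (0 distinct): (none)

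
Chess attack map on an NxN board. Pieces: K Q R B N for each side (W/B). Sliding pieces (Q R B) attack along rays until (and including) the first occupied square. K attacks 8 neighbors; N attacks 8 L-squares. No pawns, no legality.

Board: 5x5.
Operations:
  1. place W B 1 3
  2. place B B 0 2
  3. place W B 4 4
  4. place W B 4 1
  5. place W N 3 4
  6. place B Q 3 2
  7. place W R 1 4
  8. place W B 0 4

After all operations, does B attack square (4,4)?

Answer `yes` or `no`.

Op 1: place WB@(1,3)
Op 2: place BB@(0,2)
Op 3: place WB@(4,4)
Op 4: place WB@(4,1)
Op 5: place WN@(3,4)
Op 6: place BQ@(3,2)
Op 7: place WR@(1,4)
Op 8: place WB@(0,4)
Per-piece attacks for B:
  BB@(0,2): attacks (1,3) (1,1) (2,0) [ray(1,1) blocked at (1,3)]
  BQ@(3,2): attacks (3,3) (3,4) (3,1) (3,0) (4,2) (2,2) (1,2) (0,2) (4,3) (4,1) (2,3) (1,4) (2,1) (1,0) [ray(0,1) blocked at (3,4); ray(-1,0) blocked at (0,2); ray(1,-1) blocked at (4,1); ray(-1,1) blocked at (1,4)]
B attacks (4,4): no

Answer: no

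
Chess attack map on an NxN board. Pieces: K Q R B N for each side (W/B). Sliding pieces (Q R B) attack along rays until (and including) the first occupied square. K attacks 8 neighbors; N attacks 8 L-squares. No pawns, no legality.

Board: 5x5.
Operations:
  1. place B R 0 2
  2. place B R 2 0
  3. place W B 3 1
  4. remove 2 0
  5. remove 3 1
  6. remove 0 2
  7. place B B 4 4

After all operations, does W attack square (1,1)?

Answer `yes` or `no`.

Op 1: place BR@(0,2)
Op 2: place BR@(2,0)
Op 3: place WB@(3,1)
Op 4: remove (2,0)
Op 5: remove (3,1)
Op 6: remove (0,2)
Op 7: place BB@(4,4)
Per-piece attacks for W:
W attacks (1,1): no

Answer: no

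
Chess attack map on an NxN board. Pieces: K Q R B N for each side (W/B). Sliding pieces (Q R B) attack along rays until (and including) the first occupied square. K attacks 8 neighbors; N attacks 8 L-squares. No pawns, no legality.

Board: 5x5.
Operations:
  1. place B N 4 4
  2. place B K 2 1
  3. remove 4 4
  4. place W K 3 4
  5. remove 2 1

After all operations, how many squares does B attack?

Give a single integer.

Answer: 0

Derivation:
Op 1: place BN@(4,4)
Op 2: place BK@(2,1)
Op 3: remove (4,4)
Op 4: place WK@(3,4)
Op 5: remove (2,1)
Per-piece attacks for B:
Union (0 distinct): (none)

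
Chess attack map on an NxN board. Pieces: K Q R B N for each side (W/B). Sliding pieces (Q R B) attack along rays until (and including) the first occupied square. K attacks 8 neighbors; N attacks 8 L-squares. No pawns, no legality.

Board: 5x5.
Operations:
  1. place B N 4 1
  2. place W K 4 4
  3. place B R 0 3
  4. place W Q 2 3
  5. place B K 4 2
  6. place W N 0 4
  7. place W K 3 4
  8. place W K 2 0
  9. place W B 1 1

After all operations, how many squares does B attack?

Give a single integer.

Answer: 13

Derivation:
Op 1: place BN@(4,1)
Op 2: place WK@(4,4)
Op 3: place BR@(0,3)
Op 4: place WQ@(2,3)
Op 5: place BK@(4,2)
Op 6: place WN@(0,4)
Op 7: place WK@(3,4)
Op 8: place WK@(2,0)
Op 9: place WB@(1,1)
Per-piece attacks for B:
  BR@(0,3): attacks (0,4) (0,2) (0,1) (0,0) (1,3) (2,3) [ray(0,1) blocked at (0,4); ray(1,0) blocked at (2,3)]
  BN@(4,1): attacks (3,3) (2,2) (2,0)
  BK@(4,2): attacks (4,3) (4,1) (3,2) (3,3) (3,1)
Union (13 distinct): (0,0) (0,1) (0,2) (0,4) (1,3) (2,0) (2,2) (2,3) (3,1) (3,2) (3,3) (4,1) (4,3)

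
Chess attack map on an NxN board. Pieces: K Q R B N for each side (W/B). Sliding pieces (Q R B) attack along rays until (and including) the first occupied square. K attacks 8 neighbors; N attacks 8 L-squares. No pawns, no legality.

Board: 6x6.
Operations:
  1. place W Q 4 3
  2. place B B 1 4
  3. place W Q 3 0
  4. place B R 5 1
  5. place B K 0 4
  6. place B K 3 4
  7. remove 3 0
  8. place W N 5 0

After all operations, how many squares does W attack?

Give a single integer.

Answer: 17

Derivation:
Op 1: place WQ@(4,3)
Op 2: place BB@(1,4)
Op 3: place WQ@(3,0)
Op 4: place BR@(5,1)
Op 5: place BK@(0,4)
Op 6: place BK@(3,4)
Op 7: remove (3,0)
Op 8: place WN@(5,0)
Per-piece attacks for W:
  WQ@(4,3): attacks (4,4) (4,5) (4,2) (4,1) (4,0) (5,3) (3,3) (2,3) (1,3) (0,3) (5,4) (5,2) (3,4) (3,2) (2,1) (1,0) [ray(-1,1) blocked at (3,4)]
  WN@(5,0): attacks (4,2) (3,1)
Union (17 distinct): (0,3) (1,0) (1,3) (2,1) (2,3) (3,1) (3,2) (3,3) (3,4) (4,0) (4,1) (4,2) (4,4) (4,5) (5,2) (5,3) (5,4)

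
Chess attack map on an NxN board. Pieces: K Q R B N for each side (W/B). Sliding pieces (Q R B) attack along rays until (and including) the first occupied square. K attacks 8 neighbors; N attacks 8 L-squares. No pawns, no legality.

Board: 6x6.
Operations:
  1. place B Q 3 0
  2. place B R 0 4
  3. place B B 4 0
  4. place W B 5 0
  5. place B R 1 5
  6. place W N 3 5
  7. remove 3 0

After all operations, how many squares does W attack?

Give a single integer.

Op 1: place BQ@(3,0)
Op 2: place BR@(0,4)
Op 3: place BB@(4,0)
Op 4: place WB@(5,0)
Op 5: place BR@(1,5)
Op 6: place WN@(3,5)
Op 7: remove (3,0)
Per-piece attacks for W:
  WN@(3,5): attacks (4,3) (5,4) (2,3) (1,4)
  WB@(5,0): attacks (4,1) (3,2) (2,3) (1,4) (0,5)
Union (7 distinct): (0,5) (1,4) (2,3) (3,2) (4,1) (4,3) (5,4)

Answer: 7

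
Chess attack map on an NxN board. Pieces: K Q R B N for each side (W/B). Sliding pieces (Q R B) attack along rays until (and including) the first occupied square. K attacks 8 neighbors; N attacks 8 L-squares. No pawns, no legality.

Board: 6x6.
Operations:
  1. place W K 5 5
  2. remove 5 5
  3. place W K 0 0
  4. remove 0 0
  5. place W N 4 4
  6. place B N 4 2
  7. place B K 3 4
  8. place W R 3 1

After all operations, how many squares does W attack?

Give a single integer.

Answer: 12

Derivation:
Op 1: place WK@(5,5)
Op 2: remove (5,5)
Op 3: place WK@(0,0)
Op 4: remove (0,0)
Op 5: place WN@(4,4)
Op 6: place BN@(4,2)
Op 7: place BK@(3,4)
Op 8: place WR@(3,1)
Per-piece attacks for W:
  WR@(3,1): attacks (3,2) (3,3) (3,4) (3,0) (4,1) (5,1) (2,1) (1,1) (0,1) [ray(0,1) blocked at (3,4)]
  WN@(4,4): attacks (2,5) (5,2) (3,2) (2,3)
Union (12 distinct): (0,1) (1,1) (2,1) (2,3) (2,5) (3,0) (3,2) (3,3) (3,4) (4,1) (5,1) (5,2)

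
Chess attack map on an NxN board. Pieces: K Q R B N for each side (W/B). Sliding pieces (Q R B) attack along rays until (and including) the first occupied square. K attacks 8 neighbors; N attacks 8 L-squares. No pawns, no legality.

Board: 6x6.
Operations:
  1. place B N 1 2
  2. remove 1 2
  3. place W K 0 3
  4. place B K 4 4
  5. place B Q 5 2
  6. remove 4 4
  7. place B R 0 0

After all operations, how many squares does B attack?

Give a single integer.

Answer: 20

Derivation:
Op 1: place BN@(1,2)
Op 2: remove (1,2)
Op 3: place WK@(0,3)
Op 4: place BK@(4,4)
Op 5: place BQ@(5,2)
Op 6: remove (4,4)
Op 7: place BR@(0,0)
Per-piece attacks for B:
  BR@(0,0): attacks (0,1) (0,2) (0,3) (1,0) (2,0) (3,0) (4,0) (5,0) [ray(0,1) blocked at (0,3)]
  BQ@(5,2): attacks (5,3) (5,4) (5,5) (5,1) (5,0) (4,2) (3,2) (2,2) (1,2) (0,2) (4,3) (3,4) (2,5) (4,1) (3,0)
Union (20 distinct): (0,1) (0,2) (0,3) (1,0) (1,2) (2,0) (2,2) (2,5) (3,0) (3,2) (3,4) (4,0) (4,1) (4,2) (4,3) (5,0) (5,1) (5,3) (5,4) (5,5)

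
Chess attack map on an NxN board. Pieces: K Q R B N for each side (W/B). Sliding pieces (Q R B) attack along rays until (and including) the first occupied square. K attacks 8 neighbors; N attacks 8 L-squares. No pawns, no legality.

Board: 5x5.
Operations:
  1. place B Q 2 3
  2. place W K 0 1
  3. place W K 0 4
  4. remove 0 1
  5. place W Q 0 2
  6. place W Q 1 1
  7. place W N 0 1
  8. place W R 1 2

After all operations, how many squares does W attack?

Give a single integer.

Answer: 20

Derivation:
Op 1: place BQ@(2,3)
Op 2: place WK@(0,1)
Op 3: place WK@(0,4)
Op 4: remove (0,1)
Op 5: place WQ@(0,2)
Op 6: place WQ@(1,1)
Op 7: place WN@(0,1)
Op 8: place WR@(1,2)
Per-piece attacks for W:
  WN@(0,1): attacks (1,3) (2,2) (2,0)
  WQ@(0,2): attacks (0,3) (0,4) (0,1) (1,2) (1,3) (2,4) (1,1) [ray(0,1) blocked at (0,4); ray(0,-1) blocked at (0,1); ray(1,0) blocked at (1,2); ray(1,-1) blocked at (1,1)]
  WK@(0,4): attacks (0,3) (1,4) (1,3)
  WQ@(1,1): attacks (1,2) (1,0) (2,1) (3,1) (4,1) (0,1) (2,2) (3,3) (4,4) (2,0) (0,2) (0,0) [ray(0,1) blocked at (1,2); ray(-1,0) blocked at (0,1); ray(-1,1) blocked at (0,2)]
  WR@(1,2): attacks (1,3) (1,4) (1,1) (2,2) (3,2) (4,2) (0,2) [ray(0,-1) blocked at (1,1); ray(-1,0) blocked at (0,2)]
Union (20 distinct): (0,0) (0,1) (0,2) (0,3) (0,4) (1,0) (1,1) (1,2) (1,3) (1,4) (2,0) (2,1) (2,2) (2,4) (3,1) (3,2) (3,3) (4,1) (4,2) (4,4)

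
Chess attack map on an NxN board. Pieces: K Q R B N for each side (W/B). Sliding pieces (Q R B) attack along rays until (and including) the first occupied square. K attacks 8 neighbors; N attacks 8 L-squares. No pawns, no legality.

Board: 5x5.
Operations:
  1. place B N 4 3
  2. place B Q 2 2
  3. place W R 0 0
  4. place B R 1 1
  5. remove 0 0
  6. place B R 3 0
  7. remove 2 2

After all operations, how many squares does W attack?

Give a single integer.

Op 1: place BN@(4,3)
Op 2: place BQ@(2,2)
Op 3: place WR@(0,0)
Op 4: place BR@(1,1)
Op 5: remove (0,0)
Op 6: place BR@(3,0)
Op 7: remove (2,2)
Per-piece attacks for W:
Union (0 distinct): (none)

Answer: 0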